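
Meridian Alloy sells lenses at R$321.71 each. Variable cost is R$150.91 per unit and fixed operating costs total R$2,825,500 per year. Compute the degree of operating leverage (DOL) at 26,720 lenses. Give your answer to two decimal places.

2.63

Total contribution margin = 26,720 × R$170.80 = R$4,563,776.00.
Subtracting fixed costs: EBIT = R$4,563,776.00 − R$2,825,500 = R$1,738,276.00.
Degree of operating leverage = R$4,563,776.00 / R$1,738,276.00 = 2.6255.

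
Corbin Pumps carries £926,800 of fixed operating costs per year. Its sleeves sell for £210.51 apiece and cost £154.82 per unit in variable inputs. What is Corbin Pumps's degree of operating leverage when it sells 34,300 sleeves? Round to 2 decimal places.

1.94

Contribution at this volume is 34,300 × £55.69 = £1,910,167.00.
EBIT = £1,910,167.00 − £926,800 = £983,367.00.
DOL = contribution ÷ EBIT = £1,910,167.00 ÷ £983,367.00 = 1.9425.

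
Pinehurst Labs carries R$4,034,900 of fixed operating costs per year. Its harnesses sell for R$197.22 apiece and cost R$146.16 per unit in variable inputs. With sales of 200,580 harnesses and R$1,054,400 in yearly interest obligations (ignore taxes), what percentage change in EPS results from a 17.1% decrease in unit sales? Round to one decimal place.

Total contribution margin = 200,580 × R$51.06 = R$10,241,614.80.
EBIT = R$10,241,614.80 − R$4,034,900 = R$6,206,714.80.
After interest of R$1,054,400.00, pre-tax earnings = R$5,152,314.80.
Degree of combined leverage = contribution ÷ (EBIT − I) = R$10,241,614.80 ÷ R$5,152,314.80 = 1.9878.
%ΔEPS = DCL × %ΔSales = 1.9878 × -17.1% = -34.0%.

-34.0%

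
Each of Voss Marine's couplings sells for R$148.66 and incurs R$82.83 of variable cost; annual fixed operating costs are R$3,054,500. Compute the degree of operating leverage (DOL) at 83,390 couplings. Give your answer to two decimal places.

2.25

Contribution at this volume is 83,390 × R$65.83 = R$5,489,563.70.
EBIT = R$5,489,563.70 − R$3,054,500 = R$2,435,063.70.
So DOL = total CM / EBIT = R$5,489,563.70 / R$2,435,063.70 = 2.2544.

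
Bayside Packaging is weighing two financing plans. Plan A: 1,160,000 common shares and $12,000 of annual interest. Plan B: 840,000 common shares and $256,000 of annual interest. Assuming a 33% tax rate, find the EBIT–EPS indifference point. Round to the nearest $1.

At indifference, (EBIT − 12,000)(1 − t)/1,160,000 = (EBIT − 256,000)(1 − t)/840,000.
Cancelling (1 − t) and cross-multiplying: 840,000·(EBIT − 12,000) = 1,160,000·(EBIT − 256,000).
Solving, EBIT = (256,000·1,160,000 − 12,000·840,000) / (1,160,000 − 840,000) = 286,880,000,000 / 320,000 = 896,500.00.

$896,500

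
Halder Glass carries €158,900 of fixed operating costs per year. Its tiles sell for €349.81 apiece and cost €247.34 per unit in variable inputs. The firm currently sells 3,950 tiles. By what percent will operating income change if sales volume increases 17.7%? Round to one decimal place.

Total contribution margin = 3,950 × €102.47 = €404,756.50.
Subtracting fixed costs: EBIT = €404,756.50 − €158,900 = €245,856.50.
So DOL = total CM / EBIT = €404,756.50 / €245,856.50 = 1.6463.
Operating income changes by 1.6463 × +17.7% = +29.1%.

+29.1%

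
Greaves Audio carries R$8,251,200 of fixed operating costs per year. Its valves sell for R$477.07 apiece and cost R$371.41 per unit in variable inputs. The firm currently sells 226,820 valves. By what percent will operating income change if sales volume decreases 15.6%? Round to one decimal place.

-23.8%

Total contribution margin = 226,820 × R$105.66 = R$23,965,801.20.
EBIT = R$23,965,801.20 − R$8,251,200 = R$15,714,601.20.
Degree of operating leverage = R$23,965,801.20 / R$15,714,601.20 = 1.5251.
So EBIT moves 1.5251 × (-15.6%) = -23.8%.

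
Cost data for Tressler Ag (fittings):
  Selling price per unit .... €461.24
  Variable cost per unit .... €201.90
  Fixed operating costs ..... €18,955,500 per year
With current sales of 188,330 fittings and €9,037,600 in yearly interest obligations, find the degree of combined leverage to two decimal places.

2.34

At 188,330 units, contribution = 188,330 × €259.34 = €48,841,502.20.
Operating income = contribution − fixed costs = €48,841,502.20 − €18,955,500 = €29,886,002.20. Interest = €9,037,600.00, so EBIT − I = €20,848,402.20.
DCL = contribution ÷ (EBIT − I) = €48,841,502.20 ÷ €20,848,402.20 = 2.3427.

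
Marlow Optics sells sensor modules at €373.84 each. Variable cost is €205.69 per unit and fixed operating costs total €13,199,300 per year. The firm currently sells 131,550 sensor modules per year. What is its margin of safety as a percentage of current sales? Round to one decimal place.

40.3%

Contribution margin per unit = €373.84 − €205.69 = €168.15. Break-even units = €13,199,300 ÷ €168.15 = 78,497.18; break-even revenue = 78,497.18 × €373.84 = €29,345,383.95.
Current sales = 131,550 × €373.84 = €49,178,652.00.
Margin of safety = (€49,178,652.00 − €29,345,383.95) ÷ €49,178,652.00 = 40.3%.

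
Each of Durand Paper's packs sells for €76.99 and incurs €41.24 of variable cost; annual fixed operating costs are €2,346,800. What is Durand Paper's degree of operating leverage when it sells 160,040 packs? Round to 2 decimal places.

1.70

Contribution at this volume is 160,040 × €35.75 = €5,721,430.00.
Subtracting fixed costs: EBIT = €5,721,430.00 − €2,346,800 = €3,374,630.00.
So DOL = total CM / EBIT = €5,721,430.00 / €3,374,630.00 = 1.6954.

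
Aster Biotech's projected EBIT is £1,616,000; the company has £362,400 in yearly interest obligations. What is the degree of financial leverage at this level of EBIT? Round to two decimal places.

1.29

Annual interest charges come to £362,400.00.
Degree of financial leverage = EBIT / (EBIT − interest) = £1,616,000 / £1,253,600.00 = 1.2891.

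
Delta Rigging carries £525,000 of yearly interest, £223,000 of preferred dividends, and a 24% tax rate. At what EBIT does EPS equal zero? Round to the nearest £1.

Preferred dividends are paid after tax, so their pre-tax equivalent is £223,000 ÷ (1 − 0.24) = £293,421.05.
Financial break-even EBIT = interest + D_p ÷ (1 − t) = £525,000 + £293,421.05 = £818,421.05.

£818,421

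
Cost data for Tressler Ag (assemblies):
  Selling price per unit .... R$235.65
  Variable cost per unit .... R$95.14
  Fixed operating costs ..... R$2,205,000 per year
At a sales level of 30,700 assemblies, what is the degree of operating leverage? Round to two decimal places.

2.05

Contribution at this volume is 30,700 × R$140.51 = R$4,313,657.00.
EBIT = R$4,313,657.00 − R$2,205,000 = R$2,108,657.00.
DOL = contribution ÷ EBIT = R$4,313,657.00 ÷ R$2,108,657.00 = 2.0457.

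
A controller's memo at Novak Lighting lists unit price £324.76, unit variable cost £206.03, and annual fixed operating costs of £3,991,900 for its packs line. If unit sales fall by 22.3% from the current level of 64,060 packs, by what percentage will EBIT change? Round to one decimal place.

At 64,060 units, contribution = 64,060 × £118.73 = £7,605,843.80.
Operating income = contribution − fixed costs = £7,605,843.80 − £3,991,900 = £3,613,943.80.
So DOL = total CM / EBIT = £7,605,843.80 / £3,613,943.80 = 2.1046.
Operating income changes by 2.1046 × -22.3% = -46.9%.

-46.9%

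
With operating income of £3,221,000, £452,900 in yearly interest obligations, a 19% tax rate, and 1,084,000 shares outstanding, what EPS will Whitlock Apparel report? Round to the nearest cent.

Pre-tax income = £3,221,000 − £452,900.00 = £2,768,100.00.
Net income = £2,768,100.00 × (1 − 0.19) = £2,242,161.00.
Per share: £2,242,161.00 / 1,084,000 shares = £2.07.

£2.07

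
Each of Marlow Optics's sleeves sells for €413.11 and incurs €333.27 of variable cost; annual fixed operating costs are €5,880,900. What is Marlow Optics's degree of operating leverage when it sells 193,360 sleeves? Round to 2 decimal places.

1.62

Total contribution margin = 193,360 × €79.84 = €15,437,862.40.
EBIT = €15,437,862.40 − €5,880,900 = €9,556,962.40.
So DOL = total CM / EBIT = €15,437,862.40 / €9,556,962.40 = 1.6154.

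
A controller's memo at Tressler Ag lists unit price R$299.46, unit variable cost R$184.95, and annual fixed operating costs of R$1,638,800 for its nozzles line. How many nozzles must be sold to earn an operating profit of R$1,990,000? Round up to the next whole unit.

Contribution margin per unit = R$299.46 − R$184.95 = R$114.51.
Required volume = (fixed costs + target profit) ÷ CM = (R$1,638,800 + R$1,990,000) ÷ R$114.51 = 31,689.81, so 31,690 nozzles.

31,690 nozzles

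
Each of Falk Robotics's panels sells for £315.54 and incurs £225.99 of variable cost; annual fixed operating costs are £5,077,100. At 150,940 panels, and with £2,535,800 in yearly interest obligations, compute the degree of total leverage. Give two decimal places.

2.29

Total contribution margin = 150,940 × £89.55 = £13,516,677.00.
Subtracting fixed costs: EBIT = £13,516,677.00 − £5,077,100 = £8,439,577.00. Interest = £2,535,800.00, so EBIT − I = £5,903,777.00.
DCL = contribution ÷ (EBIT − I) = £13,516,677.00 ÷ £5,903,777.00 = 2.2895.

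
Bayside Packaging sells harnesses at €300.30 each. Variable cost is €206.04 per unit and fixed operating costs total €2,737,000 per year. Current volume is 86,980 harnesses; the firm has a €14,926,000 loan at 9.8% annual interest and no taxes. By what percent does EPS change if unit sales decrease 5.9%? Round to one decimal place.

At 86,980 units, contribution = 86,980 × €94.26 = €8,198,734.80.
EBIT = €8,198,734.80 − €2,737,000 = €5,461,734.80.
After interest of €1,462,748.00, pre-tax earnings = €3,998,986.80.
DCL = total CM / (EBIT − I) = €8,198,734.80 / €3,998,986.80 = 2.0502.
EPS therefore changes by 2.0502 × (-5.9%) = -12.1%.

-12.1%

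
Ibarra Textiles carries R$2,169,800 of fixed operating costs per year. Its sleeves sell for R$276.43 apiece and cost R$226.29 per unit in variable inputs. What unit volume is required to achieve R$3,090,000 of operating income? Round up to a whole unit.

104,903 sleeves

Unit CM = price − variable cost = R$276.43 − R$226.29 = R$50.14.
Need Q such that Q × R$50.14 − R$2,169,800 = R$3,090,000, i.e. Q = R$5,259,800 / R$50.14 = 104,902.27 → 104,903.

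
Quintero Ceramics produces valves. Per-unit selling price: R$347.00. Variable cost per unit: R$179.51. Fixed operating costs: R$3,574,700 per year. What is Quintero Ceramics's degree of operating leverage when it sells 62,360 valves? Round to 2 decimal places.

1.52

Total contribution margin = 62,360 × R$167.49 = R$10,444,676.40.
EBIT = R$10,444,676.40 − R$3,574,700 = R$6,869,976.40.
So DOL = total CM / EBIT = R$10,444,676.40 / R$6,869,976.40 = 1.5203.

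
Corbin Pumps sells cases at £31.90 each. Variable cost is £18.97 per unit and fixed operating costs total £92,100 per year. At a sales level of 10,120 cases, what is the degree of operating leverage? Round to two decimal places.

3.38

At 10,120 units, contribution = 10,120 × £12.93 = £130,851.60.
Subtracting fixed costs: EBIT = £130,851.60 − £92,100 = £38,751.60.
So DOL = total CM / EBIT = £130,851.60 / £38,751.60 = 3.3767.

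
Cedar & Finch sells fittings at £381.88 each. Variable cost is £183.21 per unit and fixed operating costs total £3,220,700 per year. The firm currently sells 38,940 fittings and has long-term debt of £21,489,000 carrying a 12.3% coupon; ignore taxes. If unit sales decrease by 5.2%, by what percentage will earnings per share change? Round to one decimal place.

-21.5%

Total contribution margin = 38,940 × £198.67 = £7,736,209.80.
EBIT = £7,736,209.80 − £3,220,700 = £4,515,509.80.
After interest of £2,643,147.00, pre-tax earnings = £1,872,362.80.
DCL = total CM / (EBIT − I) = £7,736,209.80 / £1,872,362.80 = 4.1318.
EPS therefore changes by 4.1318 × (-5.2%) = -21.5%.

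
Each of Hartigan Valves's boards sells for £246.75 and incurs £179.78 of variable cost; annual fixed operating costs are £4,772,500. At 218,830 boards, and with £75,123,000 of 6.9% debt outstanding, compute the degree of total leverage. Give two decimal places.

Contribution at this volume is 218,830 × £66.97 = £14,655,045.10.
Subtracting fixed costs: EBIT = £14,655,045.10 − £4,772,500 = £9,882,545.10. Interest = £5,183,487.00.
DOL = £14,655,045.10 ÷ £9,882,545.10 = 1.4829; DFL = £9,882,545.10 ÷ £4,699,058.10 = 2.1031.
Combined leverage = 1.4829 × 2.1031 = 3.1187.

3.12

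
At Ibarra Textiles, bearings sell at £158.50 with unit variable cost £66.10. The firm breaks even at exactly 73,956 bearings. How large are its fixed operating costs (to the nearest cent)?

£6,833,534.40

Contribution margin per unit = £158.50 − £66.10 = £92.40.
Since BE = FC / CM, FC = 73,956 × £92.40 = £6,833,534.40.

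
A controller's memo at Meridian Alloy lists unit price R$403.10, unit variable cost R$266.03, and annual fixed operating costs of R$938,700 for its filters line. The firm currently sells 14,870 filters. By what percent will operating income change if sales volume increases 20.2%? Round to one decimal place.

+37.4%

Total contribution margin = 14,870 × R$137.07 = R$2,038,230.90.
Subtracting fixed costs: EBIT = R$2,038,230.90 − R$938,700 = R$1,099,530.90.
So DOL = total CM / EBIT = R$2,038,230.90 / R$1,099,530.90 = 1.8537.
Operating income changes by 1.8537 × +20.2% = +37.4%.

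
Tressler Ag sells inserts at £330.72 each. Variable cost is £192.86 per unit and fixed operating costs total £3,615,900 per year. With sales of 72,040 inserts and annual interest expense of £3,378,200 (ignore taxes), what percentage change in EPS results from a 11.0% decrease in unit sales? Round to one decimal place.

-37.2%

Total contribution margin = 72,040 × £137.86 = £9,931,434.40.
EBIT = £9,931,434.40 − £3,615,900 = £6,315,534.40.
Interest = £3,378,200.00, so EBIT − I = £2,937,334.40.
Degree of combined leverage = contribution ÷ (EBIT − I) = £9,931,434.40 ÷ £2,937,334.40 = 3.3811.
%ΔEPS = DCL × %ΔSales = 3.3811 × -11.0% = -37.2%.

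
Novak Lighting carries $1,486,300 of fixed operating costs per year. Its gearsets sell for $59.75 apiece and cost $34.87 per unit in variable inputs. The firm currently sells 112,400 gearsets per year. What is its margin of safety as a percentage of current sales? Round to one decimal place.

46.9%

Unit CM = price − variable cost = $59.75 − $34.87 = $24.88. Break-even units = $1,486,300 ÷ $24.88 = 59,738.75; break-even revenue = 59,738.75 × $59.75 = $3,569,390.07.
Actual sales revenue = 112,400 × $59.75 = $6,715,900.00.
Margin of safety = ($6,715,900.00 − $3,569,390.07) ÷ $6,715,900.00 = 46.9%.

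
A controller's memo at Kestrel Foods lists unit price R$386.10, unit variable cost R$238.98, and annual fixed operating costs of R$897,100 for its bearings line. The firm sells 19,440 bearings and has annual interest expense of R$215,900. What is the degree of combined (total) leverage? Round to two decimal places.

Total contribution margin = 19,440 × R$147.12 = R$2,860,012.80.
EBIT = R$2,860,012.80 − R$897,100 = R$1,962,912.80. Interest = R$215,900.00, so EBIT − I = R$1,747,012.80.
DCL = contribution ÷ (EBIT − I) = R$2,860,012.80 ÷ R$1,747,012.80 = 1.6371.

1.64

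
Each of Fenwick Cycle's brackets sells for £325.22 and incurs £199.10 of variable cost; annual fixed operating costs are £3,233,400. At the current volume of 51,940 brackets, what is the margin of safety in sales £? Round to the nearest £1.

£8,554,103

Contribution margin per unit = £325.22 − £199.10 = £126.12. Break-even units = £3,233,400 ÷ £126.12 = 25,637.49; break-even revenue = 25,637.49 × £325.22 = £8,337,823.88.
Actual sales revenue = 51,940 × £325.22 = £16,891,926.80.
Margin of safety = £16,891,926.80 − £8,337,823.88 = £8,554,103.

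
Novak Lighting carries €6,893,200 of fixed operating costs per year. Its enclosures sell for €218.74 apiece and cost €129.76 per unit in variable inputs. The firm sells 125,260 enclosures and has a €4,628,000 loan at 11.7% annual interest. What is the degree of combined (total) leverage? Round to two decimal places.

3.00

Total contribution margin = 125,260 × €88.98 = €11,145,634.80.
Operating income = contribution − fixed costs = €11,145,634.80 − €6,893,200 = €4,252,434.80. Interest = €541,476.00, so EBIT − I = €3,710,958.80.
DCL = contribution ÷ (EBIT − I) = €11,145,634.80 ÷ €3,710,958.80 = 3.0034.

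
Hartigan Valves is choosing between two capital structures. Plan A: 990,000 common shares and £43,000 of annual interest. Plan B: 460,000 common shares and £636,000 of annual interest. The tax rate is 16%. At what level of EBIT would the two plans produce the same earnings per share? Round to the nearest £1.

£1,150,679

Set EPS_A = EPS_B: (EBIT − £43,000)(1 − 0.16) ÷ 990,000 = (EBIT − £636,000)(1 − 0.16) ÷ 460,000.
Cancelling (1 − t) and cross-multiplying: 460,000·(EBIT − 43,000) = 990,000·(EBIT − 636,000).
EBIT × (990,000 − 460,000) = 636,000 × 990,000 − 43,000 × 460,000 = 609,860,000,000, so EBIT = 609,860,000,000 ÷ 530,000 = 1,150,679.25.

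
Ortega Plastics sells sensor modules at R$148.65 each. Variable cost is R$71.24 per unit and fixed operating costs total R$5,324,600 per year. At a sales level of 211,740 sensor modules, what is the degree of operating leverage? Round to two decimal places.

Contribution at this volume is 211,740 × R$77.41 = R$16,390,793.40.
EBIT = R$16,390,793.40 − R$5,324,600 = R$11,066,193.40.
Degree of operating leverage = R$16,390,793.40 / R$11,066,193.40 = 1.4812.

1.48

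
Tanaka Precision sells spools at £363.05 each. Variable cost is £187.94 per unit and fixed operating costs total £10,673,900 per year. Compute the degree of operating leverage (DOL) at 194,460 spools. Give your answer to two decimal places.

Contribution at this volume is 194,460 × £175.11 = £34,051,890.60.
Operating income = contribution − fixed costs = £34,051,890.60 − £10,673,900 = £23,377,990.60.
Degree of operating leverage = £34,051,890.60 / £23,377,990.60 = 1.4566.

1.46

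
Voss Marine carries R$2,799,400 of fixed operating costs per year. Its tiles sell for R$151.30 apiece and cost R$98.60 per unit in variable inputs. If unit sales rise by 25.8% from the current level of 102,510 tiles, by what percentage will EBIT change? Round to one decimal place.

+53.5%

Contribution at this volume is 102,510 × R$52.70 = R$5,402,277.00.
Operating income = contribution − fixed costs = R$5,402,277.00 − R$2,799,400 = R$2,602,877.00.
DOL = contribution ÷ EBIT = R$5,402,277.00 ÷ R$2,602,877.00 = 2.0755.
Operating income changes by 2.0755 × +25.8% = +53.5%.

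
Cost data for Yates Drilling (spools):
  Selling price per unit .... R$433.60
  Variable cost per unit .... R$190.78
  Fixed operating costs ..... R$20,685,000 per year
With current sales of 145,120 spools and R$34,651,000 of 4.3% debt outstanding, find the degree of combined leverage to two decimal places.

Contribution at this volume is 145,120 × R$242.82 = R$35,238,038.40.
EBIT = R$35,238,038.40 − R$20,685,000 = R$14,553,038.40. Interest = R$1,489,993.00, so EBIT − I = R$13,063,045.40.
Degree of total leverage = total CM / (EBIT − interest) = R$35,238,038.40 / R$13,063,045.40 = 2.6975.

2.70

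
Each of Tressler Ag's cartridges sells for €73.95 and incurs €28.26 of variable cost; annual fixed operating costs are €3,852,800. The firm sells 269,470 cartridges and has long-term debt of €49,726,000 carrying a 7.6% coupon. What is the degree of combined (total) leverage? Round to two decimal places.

2.63

Contribution at this volume is 269,470 × €45.69 = €12,312,084.30.
Subtracting fixed costs: EBIT = €12,312,084.30 − €3,852,800 = €8,459,284.30. Interest = €3,779,176.00, so EBIT − I = €4,680,108.30.
DCL = contribution ÷ (EBIT − I) = €12,312,084.30 ÷ €4,680,108.30 = 2.6307.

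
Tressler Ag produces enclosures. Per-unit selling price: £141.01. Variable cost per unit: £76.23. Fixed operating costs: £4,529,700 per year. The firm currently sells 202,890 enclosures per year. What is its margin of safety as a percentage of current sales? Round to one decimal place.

Unit CM = price − variable cost = £141.01 − £76.23 = £64.78. Break-even units = £4,529,700 ÷ £64.78 = 69,924.36; break-even revenue = 69,924.36 × £141.01 = £9,860,033.91.
Current sales = 202,890 × £141.01 = £28,609,518.90.
Margin of safety = (£28,609,518.90 − £9,860,033.91) ÷ £28,609,518.90 = 65.5%.

65.5%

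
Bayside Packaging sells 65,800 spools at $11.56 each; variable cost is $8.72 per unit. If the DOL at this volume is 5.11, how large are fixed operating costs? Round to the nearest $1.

Contribution at this volume is 65,800 × $2.84 = $186,872.00.
DOL = contribution / EBIT, so EBIT = $186,872.00 / 5.11 = $36,569.86.
Fixed costs = CM − EBIT = $186,872.00 − $36,569.86 = $150,302.

$150,302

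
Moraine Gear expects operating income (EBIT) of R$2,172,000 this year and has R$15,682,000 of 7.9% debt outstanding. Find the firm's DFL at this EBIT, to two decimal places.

2.33

Annual interest charges come to R$1,238,878.00.
DFL = EBIT ÷ (EBIT − I) = R$2,172,000 ÷ (R$2,172,000 − R$1,238,878.00) = R$2,172,000 ÷ R$933,122.00 = 2.3277.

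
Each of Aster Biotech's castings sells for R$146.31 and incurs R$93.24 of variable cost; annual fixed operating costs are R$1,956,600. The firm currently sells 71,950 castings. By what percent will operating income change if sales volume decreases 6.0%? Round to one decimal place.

-12.3%

At 71,950 units, contribution = 71,950 × R$53.07 = R$3,818,386.50.
EBIT = R$3,818,386.50 − R$1,956,600 = R$1,861,786.50.
DOL = contribution ÷ EBIT = R$3,818,386.50 ÷ R$1,861,786.50 = 2.0509.
So EBIT moves 2.0509 × (-6.0%) = -12.3%.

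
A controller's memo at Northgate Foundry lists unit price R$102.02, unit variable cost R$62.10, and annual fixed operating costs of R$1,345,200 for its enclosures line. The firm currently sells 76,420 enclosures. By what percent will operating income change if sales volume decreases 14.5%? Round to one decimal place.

Total contribution margin = 76,420 × R$39.92 = R$3,050,686.40.
Subtracting fixed costs: EBIT = R$3,050,686.40 − R$1,345,200 = R$1,705,486.40.
So DOL = total CM / EBIT = R$3,050,686.40 / R$1,705,486.40 = 1.7887.
Operating income changes by 1.7887 × -14.5% = -25.9%.

-25.9%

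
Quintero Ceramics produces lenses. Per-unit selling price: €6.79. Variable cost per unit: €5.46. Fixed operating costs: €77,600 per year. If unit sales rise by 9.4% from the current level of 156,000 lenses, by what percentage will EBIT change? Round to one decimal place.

Contribution at this volume is 156,000 × €1.33 = €207,480.00.
EBIT = €207,480.00 − €77,600 = €129,880.00.
So DOL = total CM / EBIT = €207,480.00 / €129,880.00 = 1.5975.
So EBIT moves 1.5975 × (+9.4%) = +15.0%.

+15.0%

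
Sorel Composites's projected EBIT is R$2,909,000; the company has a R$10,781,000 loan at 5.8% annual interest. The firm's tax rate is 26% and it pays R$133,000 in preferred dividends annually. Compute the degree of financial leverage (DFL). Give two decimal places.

1.38

Interest = R$625,298.00.
Pre-tax preferred-dividend burden = R$133,000 ÷ (1 − 0.26) = R$179,729.73.
DFL = EBIT ÷ [EBIT − I − D_p/(1−t)] = R$2,909,000 ÷ [R$2,909,000 − R$625,298.00 − R$179,729.73] = R$2,909,000 ÷ R$2,103,972.27 = 1.3826.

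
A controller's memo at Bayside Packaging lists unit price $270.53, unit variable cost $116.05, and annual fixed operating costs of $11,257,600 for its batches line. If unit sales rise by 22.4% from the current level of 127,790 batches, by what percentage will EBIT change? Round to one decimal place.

Total contribution margin = 127,790 × $154.48 = $19,740,999.20.
Operating income = contribution − fixed costs = $19,740,999.20 − $11,257,600 = $8,483,399.20.
Degree of operating leverage = $19,740,999.20 / $8,483,399.20 = 2.3270.
So EBIT moves 2.3270 × (+22.4%) = +52.1%.

+52.1%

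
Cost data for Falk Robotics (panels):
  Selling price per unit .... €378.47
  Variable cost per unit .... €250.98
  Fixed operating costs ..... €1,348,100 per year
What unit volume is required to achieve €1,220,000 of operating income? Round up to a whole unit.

20,144 panels

Each unit contributes €378.47 − €250.98 = €127.49.
Units = (FC + target) / CM = (€1,348,100 + €1,220,000) / €127.49 = 20,143.54, so 20,144 panels.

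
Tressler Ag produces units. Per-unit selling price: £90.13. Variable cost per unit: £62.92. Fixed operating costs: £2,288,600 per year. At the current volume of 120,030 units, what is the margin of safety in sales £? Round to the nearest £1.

£3,237,579

Contribution margin per unit = £90.13 − £62.92 = £27.21. Break-even units = £2,288,600 ÷ £27.21 = 84,108.78; break-even revenue = 84,108.78 × £90.13 = £7,580,724.66.
Actual sales revenue = 120,030 × £90.13 = £10,818,303.90.
Margin of safety = £10,818,303.90 − £7,580,724.66 = £3,237,579.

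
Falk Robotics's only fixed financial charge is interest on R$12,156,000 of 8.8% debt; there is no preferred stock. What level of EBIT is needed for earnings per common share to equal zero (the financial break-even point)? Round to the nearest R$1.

Annual interest = 8.8% × R$12,156,000 = R$1,069,728.00.
Without preferred stock the financial break-even is simply EBIT = interest = R$1,069,728.00.

R$1,069,728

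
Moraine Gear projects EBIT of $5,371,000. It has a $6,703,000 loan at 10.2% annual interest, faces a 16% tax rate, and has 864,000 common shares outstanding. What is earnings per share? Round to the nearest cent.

$4.56

Pre-tax income = $5,371,000 − $683,706.00 = $4,687,294.00.
After tax at 16%: net income = $4,687,294.00 × 0.84 = $3,937,326.96.
Per share: $3,937,326.96 / 864,000 shares = $4.56.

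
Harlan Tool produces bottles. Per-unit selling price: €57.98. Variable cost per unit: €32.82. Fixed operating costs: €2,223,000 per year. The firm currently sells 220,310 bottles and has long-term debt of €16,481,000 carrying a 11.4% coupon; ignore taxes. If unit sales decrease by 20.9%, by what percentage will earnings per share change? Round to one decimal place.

-80.4%

Contribution at this volume is 220,310 × €25.16 = €5,542,999.60.
EBIT = €5,542,999.60 − €2,223,000 = €3,319,999.60.
After interest of €1,878,834.00, pre-tax earnings = €1,441,165.60.
Degree of combined leverage = contribution ÷ (EBIT − I) = €5,542,999.60 ÷ €1,441,165.60 = 3.8462.
%ΔEPS = DCL × %ΔSales = 3.8462 × -20.9% = -80.4%.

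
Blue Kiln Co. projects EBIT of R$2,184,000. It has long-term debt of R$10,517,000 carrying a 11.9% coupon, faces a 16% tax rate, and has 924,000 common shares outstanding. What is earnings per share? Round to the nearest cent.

R$0.85

Pre-tax income = R$2,184,000 − R$1,251,523.00 = R$932,477.00.
Net income = R$932,477.00 × (1 − 0.16) = R$783,280.68.
EPS = R$783,280.68 ÷ 924,000 = R$0.85.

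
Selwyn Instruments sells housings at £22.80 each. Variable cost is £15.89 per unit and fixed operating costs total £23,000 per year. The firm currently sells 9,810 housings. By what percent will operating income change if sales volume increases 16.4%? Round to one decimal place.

Contribution at this volume is 9,810 × £6.91 = £67,787.10.
Subtracting fixed costs: EBIT = £67,787.10 − £23,000 = £44,787.10.
So DOL = total CM / EBIT = £67,787.10 / £44,787.10 = 1.5135.
So EBIT moves 1.5135 × (+16.4%) = +24.8%.

+24.8%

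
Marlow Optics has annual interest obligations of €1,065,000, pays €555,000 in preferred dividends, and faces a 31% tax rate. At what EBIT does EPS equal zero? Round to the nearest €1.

Grossing the preferred dividend up to pre-tax terms: €555,000 / (1 − 0.31) = €804,347.83.
EPS = 0 when EBIT covers interest plus the pre-tax preferred burden: €1,065,000 + €804,347.83 = €1,869,347.83.

€1,869,348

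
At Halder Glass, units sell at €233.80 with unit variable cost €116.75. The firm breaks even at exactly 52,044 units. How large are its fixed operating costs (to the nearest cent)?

Contribution margin per unit = €233.80 − €116.75 = €117.05.
Since BE = FC / CM, FC = 52,044 × €117.05 = €6,091,750.20.

€6,091,750.20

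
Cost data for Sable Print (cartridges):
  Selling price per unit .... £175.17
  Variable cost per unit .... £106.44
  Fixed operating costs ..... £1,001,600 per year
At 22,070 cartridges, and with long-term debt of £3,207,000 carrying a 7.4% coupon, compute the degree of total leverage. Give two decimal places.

5.46

Contribution at this volume is 22,070 × £68.73 = £1,516,871.10.
Subtracting fixed costs: EBIT = £1,516,871.10 − £1,001,600 = £515,271.10. Interest = £237,318.00.
DOL = £1,516,871.10 ÷ £515,271.10 = 2.9438; DFL = £515,271.10 ÷ £277,953.10 = 1.8538.
Combined leverage = 2.9438 × 1.8538 = 5.4572.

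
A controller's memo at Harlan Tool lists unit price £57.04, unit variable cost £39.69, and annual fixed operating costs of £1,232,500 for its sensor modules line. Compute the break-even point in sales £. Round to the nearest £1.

CM per unit = £57.04 − £39.69 = £17.35; CM ratio = £17.35 / £57.04 = 0.3042.
Break-even sales = FC ÷ CM ratio = £1,232,500 × £57.04 / £17.35 = £4,051,977.

£4,051,977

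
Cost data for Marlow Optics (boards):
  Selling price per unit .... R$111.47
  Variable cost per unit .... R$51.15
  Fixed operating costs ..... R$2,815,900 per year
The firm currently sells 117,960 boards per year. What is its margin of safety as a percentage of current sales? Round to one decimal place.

Contribution margin per unit = R$111.47 − R$51.15 = R$60.32. Break-even units = R$2,815,900 ÷ R$60.32 = 46,682.69; break-even revenue = 46,682.69 × R$111.47 = R$5,203,719.71.
Current sales = 117,960 × R$111.47 = R$13,149,001.20.
Margin of safety = (R$13,149,001.20 − R$5,203,719.71) ÷ R$13,149,001.20 = 60.4%.

60.4%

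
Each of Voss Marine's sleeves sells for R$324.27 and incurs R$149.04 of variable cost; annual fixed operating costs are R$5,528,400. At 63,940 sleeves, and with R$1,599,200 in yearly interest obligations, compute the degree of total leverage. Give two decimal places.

Total contribution margin = 63,940 × R$175.23 = R$11,204,206.20.
Subtracting fixed costs: EBIT = R$11,204,206.20 − R$5,528,400 = R$5,675,806.20. Interest = R$1,599,200.00, so EBIT − I = R$4,076,606.20.
Degree of total leverage = total CM / (EBIT − interest) = R$11,204,206.20 / R$4,076,606.20 = 2.7484.

2.75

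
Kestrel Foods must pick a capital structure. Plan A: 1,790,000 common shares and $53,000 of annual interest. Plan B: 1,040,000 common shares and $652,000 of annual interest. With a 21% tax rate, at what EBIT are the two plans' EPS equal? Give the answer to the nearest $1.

$1,482,613

Set EPS_A = EPS_B: (EBIT − $53,000)(1 − 0.21) ÷ 1,790,000 = (EBIT − $652,000)(1 − 0.21) ÷ 1,040,000.
Cancelling (1 − t) and cross-multiplying: 1,040,000·(EBIT − 53,000) = 1,790,000·(EBIT − 652,000).
EBIT × (1,790,000 − 1,040,000) = 652,000 × 1,790,000 − 53,000 × 1,040,000 = 1,111,960,000,000, so EBIT = 1,111,960,000,000 ÷ 750,000 = 1,482,613.33.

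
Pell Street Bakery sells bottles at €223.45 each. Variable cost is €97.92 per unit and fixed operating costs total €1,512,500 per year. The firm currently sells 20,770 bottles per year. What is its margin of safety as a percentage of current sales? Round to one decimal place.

Unit CM = price − variable cost = €223.45 − €97.92 = €125.53. Break-even units = €1,512,500 ÷ €125.53 = 12,048.91; break-even revenue = 12,048.91 × €223.45 = €2,692,329.52.
Current sales = 20,770 × €223.45 = €4,641,056.50.
Margin of safety = (€4,641,056.50 − €2,692,329.52) ÷ €4,641,056.50 = 42.0%.

42.0%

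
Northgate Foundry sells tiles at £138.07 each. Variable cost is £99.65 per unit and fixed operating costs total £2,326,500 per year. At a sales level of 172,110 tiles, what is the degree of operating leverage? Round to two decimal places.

At 172,110 units, contribution = 172,110 × £38.42 = £6,612,466.20.
EBIT = £6,612,466.20 − £2,326,500 = £4,285,966.20.
So DOL = total CM / EBIT = £6,612,466.20 / £4,285,966.20 = 1.5428.

1.54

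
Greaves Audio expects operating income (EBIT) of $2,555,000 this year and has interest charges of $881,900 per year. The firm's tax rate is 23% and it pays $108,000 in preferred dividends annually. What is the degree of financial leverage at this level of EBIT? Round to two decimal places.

1.67

Interest = $881,900.00.
Preferred dividends grossed up pre-tax: $108,000 / (1 − 0.23) = $140,259.74.
DFL = EBIT ÷ [EBIT − I − D_p/(1−t)] = $2,555,000 ÷ [$2,555,000 − $881,900.00 − $140,259.74] = $2,555,000 ÷ $1,532,840.26 = 1.6668.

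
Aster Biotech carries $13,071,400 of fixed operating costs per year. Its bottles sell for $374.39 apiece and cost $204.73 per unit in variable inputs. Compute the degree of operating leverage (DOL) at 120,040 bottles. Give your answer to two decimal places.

2.79

Contribution at this volume is 120,040 × $169.66 = $20,365,986.40.
EBIT = $20,365,986.40 − $13,071,400 = $7,294,586.40.
So DOL = total CM / EBIT = $20,365,986.40 / $7,294,586.40 = 2.7919.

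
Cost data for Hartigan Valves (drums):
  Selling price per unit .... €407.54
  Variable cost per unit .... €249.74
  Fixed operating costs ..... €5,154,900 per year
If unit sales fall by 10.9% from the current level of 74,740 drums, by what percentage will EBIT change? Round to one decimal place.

Total contribution margin = 74,740 × €157.80 = €11,793,972.00.
EBIT = €11,793,972.00 − €5,154,900 = €6,639,072.00.
DOL = contribution ÷ EBIT = €11,793,972.00 ÷ €6,639,072.00 = 1.7764.
So EBIT moves 1.7764 × (-10.9%) = -19.4%.

-19.4%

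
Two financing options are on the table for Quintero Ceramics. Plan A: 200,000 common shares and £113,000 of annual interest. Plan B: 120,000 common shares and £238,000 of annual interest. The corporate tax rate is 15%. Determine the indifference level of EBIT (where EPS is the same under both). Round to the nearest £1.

At indifference, (EBIT − 113,000)(1 − t)/200,000 = (EBIT − 238,000)(1 − t)/120,000.
The (1 − t) factor cancels: (EBIT − 113,000) × 120,000 = (EBIT − 238,000) × 200,000.
EBIT × (200,000 − 120,000) = 238,000 × 200,000 − 113,000 × 120,000 = 34,040,000,000, so EBIT = 34,040,000,000 ÷ 80,000 = 425,500.00.

£425,500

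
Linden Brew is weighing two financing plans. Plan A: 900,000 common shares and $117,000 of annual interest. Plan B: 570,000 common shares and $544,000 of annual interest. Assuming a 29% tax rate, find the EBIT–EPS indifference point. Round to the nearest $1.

$1,281,545

At indifference, (EBIT − 117,000)(1 − t)/900,000 = (EBIT − 544,000)(1 − t)/570,000.
Cancelling (1 − t) and cross-multiplying: 570,000·(EBIT − 117,000) = 900,000·(EBIT − 544,000).
EBIT × (900,000 − 570,000) = 544,000 × 900,000 − 117,000 × 570,000 = 422,910,000,000, so EBIT = 422,910,000,000 ÷ 330,000 = 1,281,545.45.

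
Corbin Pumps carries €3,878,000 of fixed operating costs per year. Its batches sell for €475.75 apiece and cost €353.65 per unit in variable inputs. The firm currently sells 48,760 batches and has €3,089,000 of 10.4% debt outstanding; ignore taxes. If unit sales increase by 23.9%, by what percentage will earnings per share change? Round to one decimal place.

Contribution at this volume is 48,760 × €122.10 = €5,953,596.00.
Operating income = contribution − fixed costs = €5,953,596.00 − €3,878,000 = €2,075,596.00.
After interest of €321,256.00, pre-tax earnings = €1,754,340.00.
DCL = total CM / (EBIT − I) = €5,953,596.00 / €1,754,340.00 = 3.3936.
%ΔEPS = DCL × %ΔSales = 3.3936 × +23.9% = +81.1%.

+81.1%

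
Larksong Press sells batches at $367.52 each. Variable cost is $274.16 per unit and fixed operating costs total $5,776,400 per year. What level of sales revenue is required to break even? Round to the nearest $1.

$22,739,316

CM per unit = $367.52 − $274.16 = $93.36; CM ratio = $93.36 / $367.52 = 0.2540.
Break-even sales = FC ÷ CM ratio = $5,776,400 × $367.52 / $93.36 = $22,739,316.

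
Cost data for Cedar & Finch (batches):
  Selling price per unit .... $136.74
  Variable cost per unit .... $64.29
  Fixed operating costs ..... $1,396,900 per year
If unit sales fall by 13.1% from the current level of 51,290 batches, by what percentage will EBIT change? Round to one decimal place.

Total contribution margin = 51,290 × $72.45 = $3,715,960.50.
Operating income = contribution − fixed costs = $3,715,960.50 − $1,396,900 = $2,319,060.50.
Degree of operating leverage = $3,715,960.50 / $2,319,060.50 = 1.6024.
%ΔEBIT = DOL × %ΔSales = 1.6024 × -13.1% = -21.0%.

-21.0%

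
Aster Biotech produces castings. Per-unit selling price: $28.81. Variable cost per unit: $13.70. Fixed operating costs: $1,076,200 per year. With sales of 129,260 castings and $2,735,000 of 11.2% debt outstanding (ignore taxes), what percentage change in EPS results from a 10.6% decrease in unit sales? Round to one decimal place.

Total contribution margin = 129,260 × $15.11 = $1,953,118.60.
Operating income = contribution − fixed costs = $1,953,118.60 − $1,076,200 = $876,918.60.
After interest of $306,320.00, pre-tax earnings = $570,598.60.
Degree of combined leverage = contribution ÷ (EBIT − I) = $1,953,118.60 ÷ $570,598.60 = 3.4229.
%ΔEPS = DCL × %ΔSales = 3.4229 × -10.6% = -36.3%.

-36.3%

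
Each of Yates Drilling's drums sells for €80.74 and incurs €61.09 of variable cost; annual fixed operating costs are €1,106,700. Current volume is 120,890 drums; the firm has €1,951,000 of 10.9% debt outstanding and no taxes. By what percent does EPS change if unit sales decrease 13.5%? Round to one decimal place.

Contribution at this volume is 120,890 × €19.65 = €2,375,488.50.
Operating income = contribution − fixed costs = €2,375,488.50 − €1,106,700 = €1,268,788.50.
Interest = €212,659.00, so EBIT − I = €1,056,129.50.
Degree of combined leverage = contribution ÷ (EBIT − I) = €2,375,488.50 ÷ €1,056,129.50 = 2.2492.
%ΔEPS = DCL × %ΔSales = 2.2492 × -13.5% = -30.4%.

-30.4%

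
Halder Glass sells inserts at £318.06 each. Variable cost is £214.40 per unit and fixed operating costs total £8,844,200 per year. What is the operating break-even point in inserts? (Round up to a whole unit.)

85,320 inserts

Each unit contributes £318.06 − £214.40 = £103.66.
Units to break even: £8,844,200 ÷ £103.66 = 85,319.31, rounded up to 85,320.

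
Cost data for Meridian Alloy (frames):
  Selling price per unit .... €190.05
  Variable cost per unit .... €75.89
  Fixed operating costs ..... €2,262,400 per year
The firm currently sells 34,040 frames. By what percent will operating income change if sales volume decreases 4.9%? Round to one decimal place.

Contribution at this volume is 34,040 × €114.16 = €3,886,006.40.
Operating income = contribution − fixed costs = €3,886,006.40 − €2,262,400 = €1,623,606.40.
Degree of operating leverage = €3,886,006.40 / €1,623,606.40 = 2.3934.
%ΔEBIT = DOL × %ΔSales = 2.3934 × -4.9% = -11.7%.

-11.7%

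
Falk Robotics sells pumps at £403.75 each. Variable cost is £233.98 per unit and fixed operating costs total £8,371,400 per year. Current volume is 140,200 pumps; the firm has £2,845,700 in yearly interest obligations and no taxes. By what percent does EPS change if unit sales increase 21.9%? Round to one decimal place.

Contribution at this volume is 140,200 × £169.77 = £23,801,754.00.
EBIT = £23,801,754.00 − £8,371,400 = £15,430,354.00.
Interest = £2,845,700.00, so EBIT − I = £12,584,654.00.
DCL = total CM / (EBIT − I) = £23,801,754.00 / £12,584,654.00 = 1.8913.
EPS therefore changes by 1.8913 × (+21.9%) = +41.4%.

+41.4%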